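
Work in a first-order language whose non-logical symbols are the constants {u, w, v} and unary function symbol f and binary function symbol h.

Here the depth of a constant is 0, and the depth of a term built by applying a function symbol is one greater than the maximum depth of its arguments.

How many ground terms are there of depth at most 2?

243

Count level by level. With function symbols f/1, h/2, the terms of depth ≤ k are the 3 constants together with each function applied to depth-≤(k−1) tuples, so N_k = 3 + N_{k-1} + N_{k-1}^2.
N_0 = 3
N_1 = 3 + 3 + 3^2 = 15
N_2 = 3 + 15 + 15^2 = 243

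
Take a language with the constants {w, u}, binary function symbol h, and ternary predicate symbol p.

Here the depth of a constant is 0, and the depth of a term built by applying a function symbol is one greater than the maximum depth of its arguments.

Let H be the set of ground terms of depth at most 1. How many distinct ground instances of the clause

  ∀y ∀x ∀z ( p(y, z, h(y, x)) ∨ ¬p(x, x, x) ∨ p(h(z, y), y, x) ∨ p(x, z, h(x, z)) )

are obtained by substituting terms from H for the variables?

Ground terms of depth ≤ 1:
  Write N_k for the number of ground terms of depth ≤ k. A term of depth ≤ k is either a constant or a function symbol applied to arguments of depth ≤ k−1, so N_k = 2 + N_{k-1}^2.
  N_0 = 2
  N_1 = 2 + 2^2 = 6
  Explicitly: w, u, h(w, w), h(w, u), h(u, w), h(u, u).
So there are 6 ground terms available for substitution.
Each of y, x, z ranges independently over the available ground terms, and distinct assignments produce distinct instances.
Number of ground instances = 6^3 = 216.

216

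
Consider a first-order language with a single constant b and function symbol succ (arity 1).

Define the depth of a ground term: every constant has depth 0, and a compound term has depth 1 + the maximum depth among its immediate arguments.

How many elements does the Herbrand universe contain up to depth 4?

Write N_k for the number of ground terms of depth ≤ k. A term of depth ≤ k is either a constant or a function symbol applied to arguments of depth ≤ k−1, so N_k = 1 + N_{k-1}.
N_0 = 1
N_1 = 1 + 1 = 2
N_2 = 1 + 2 = 3
N_3 = 1 + 3 = 4
N_4 = 1 + 4 = 5
Explicitly: b, succ(b), succ(succ(b)), succ(succ(succ(b))), succ(succ(succ(succ(b)))).

5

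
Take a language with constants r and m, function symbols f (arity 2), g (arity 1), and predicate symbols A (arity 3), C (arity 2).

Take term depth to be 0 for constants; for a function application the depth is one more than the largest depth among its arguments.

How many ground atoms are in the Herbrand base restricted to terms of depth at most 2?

410700

First count ground terms of depth ≤ 2.
Write N_k for the number of ground terms of depth ≤ k. A term of depth ≤ k is either a constant or a function symbol applied to arguments of depth ≤ k−1, so N_k = 2 + N_{k-1}^2 + N_{k-1}.
N_0 = 2
N_1 = 2 + 2^2 + 2 = 8
N_2 = 2 + 8^2 + 8 = 74
So |H| = 74.
A ground atom is a predicate applied to a tuple of terms from H, so the count is the sum over predicates of |H|^arity:
  A: 74^3 = 405224;  C: 74^2 = 5476
Total ground atoms: 405224 + 5476 = 410700.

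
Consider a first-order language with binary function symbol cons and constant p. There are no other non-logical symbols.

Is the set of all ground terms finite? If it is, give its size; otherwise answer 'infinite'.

The signature has at least one function symbol (cons, arity 2) and at least one constant (p).
Iterating cons gives infinitely many distinct ground terms: p, cons(p, p), cons(cons(p, p), cons(p, p)), ...
So the Herbrand universe is infinite.

infinite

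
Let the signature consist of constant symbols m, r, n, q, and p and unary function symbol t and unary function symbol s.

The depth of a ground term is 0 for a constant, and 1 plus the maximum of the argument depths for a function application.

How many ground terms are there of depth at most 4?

155

Write N_k for the number of ground terms of depth ≤ k. A term of depth ≤ k is either a constant or a function symbol applied to arguments of depth ≤ k−1, so N_k = 5 + N_{k-1} + N_{k-1}.
N_0 = 5
N_1 = 5 + 5 + 5 = 15
N_2 = 5 + 15 + 15 = 35
N_3 = 5 + 35 + 35 = 75
N_4 = 5 + 75 + 75 = 155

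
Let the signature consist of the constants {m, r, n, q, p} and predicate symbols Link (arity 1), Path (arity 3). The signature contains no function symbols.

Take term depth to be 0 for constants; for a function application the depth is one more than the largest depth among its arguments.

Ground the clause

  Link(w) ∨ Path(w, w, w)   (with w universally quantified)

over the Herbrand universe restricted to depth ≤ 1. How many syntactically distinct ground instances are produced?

5

Ground terms of depth ≤ 1:
  With no function symbols every ground term is a constant, so there are exactly 5 ground terms at every depth bound.
  N_0 = 5
  N_1 = 5
  Explicitly: m, r, n, q, p.
So there are 5 ground terms available for substitution.
The variable w ranges independently over the available ground terms, and distinct assignments produce distinct instances.
Number of ground instances = 5.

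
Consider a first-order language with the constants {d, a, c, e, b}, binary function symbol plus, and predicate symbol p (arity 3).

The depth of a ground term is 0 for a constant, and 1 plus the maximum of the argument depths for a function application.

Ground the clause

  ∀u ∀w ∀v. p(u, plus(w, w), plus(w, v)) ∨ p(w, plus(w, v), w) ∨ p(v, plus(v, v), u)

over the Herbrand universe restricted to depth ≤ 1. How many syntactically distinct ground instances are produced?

27000

Ground terms of depth ≤ 1:
  Write N_k for the number of ground terms of depth ≤ k. A term of depth ≤ k is either a constant or a function symbol applied to arguments of depth ≤ k−1, so N_k = 5 + N_{k-1}^2.
  N_0 = 5
  N_1 = 5 + 5^2 = 30
So there are 30 ground terms available for substitution.
The body mentions every one of the 3 quantified variables; since ground terms form a free algebra, no two substitutions collapse to the same formula.
Number of ground instances = 30^3 = 27000.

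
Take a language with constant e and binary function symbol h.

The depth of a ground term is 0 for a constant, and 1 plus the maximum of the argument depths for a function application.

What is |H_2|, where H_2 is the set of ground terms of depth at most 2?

5

Let N_k = |{terms of depth ≤ k}|. Then N_0 = 1 and N_k = 1 + N_{k-1}^2 for k ≥ 1 (one summand per function symbol, arity giving the exponent).
N_0 = 1
N_1 = 1 + 1^2 = 2
N_2 = 1 + 2^2 = 5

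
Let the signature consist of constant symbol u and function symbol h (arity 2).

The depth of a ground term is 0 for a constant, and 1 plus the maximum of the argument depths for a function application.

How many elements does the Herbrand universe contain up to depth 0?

Write N_k for the number of ground terms of depth ≤ k. A term of depth ≤ k is either a constant or a function symbol applied to arguments of depth ≤ k−1, so N_k = 1 + N_{k-1}^2.
N_0 = 1
Explicitly: u.

1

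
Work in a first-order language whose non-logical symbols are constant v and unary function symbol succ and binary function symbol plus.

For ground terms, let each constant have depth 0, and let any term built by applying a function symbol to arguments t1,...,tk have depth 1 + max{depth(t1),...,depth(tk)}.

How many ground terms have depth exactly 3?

170

Count level by level. With function symbols succ/1, plus/2, the terms of depth ≤ k are the 1 constant together with each function applied to depth-≤(k−1) tuples, so N_k = 1 + N_{k-1} + N_{k-1}^2.
N_0 = 1
N_1 = 1 + 1 + 1^2 = 3
N_2 = 1 + 3 + 3^2 = 13
N_3 = 1 + 13 + 13^2 = 183
Terms of depth exactly 3: N_3 − N_2 = 183 − 13 = 170.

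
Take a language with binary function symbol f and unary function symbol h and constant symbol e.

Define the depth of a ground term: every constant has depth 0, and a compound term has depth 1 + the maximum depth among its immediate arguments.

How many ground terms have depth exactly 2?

10

Write N_k for the number of ground terms of depth ≤ k. A term of depth ≤ k is either a constant or a function symbol applied to arguments of depth ≤ k−1, so N_k = 1 + N_{k-1}^2 + N_{k-1}.
N_0 = 1
N_1 = 1 + 1^2 + 1 = 3
N_2 = 1 + 3^2 + 3 = 13
Terms of depth exactly 2: N_2 − N_1 = 13 − 3 = 10.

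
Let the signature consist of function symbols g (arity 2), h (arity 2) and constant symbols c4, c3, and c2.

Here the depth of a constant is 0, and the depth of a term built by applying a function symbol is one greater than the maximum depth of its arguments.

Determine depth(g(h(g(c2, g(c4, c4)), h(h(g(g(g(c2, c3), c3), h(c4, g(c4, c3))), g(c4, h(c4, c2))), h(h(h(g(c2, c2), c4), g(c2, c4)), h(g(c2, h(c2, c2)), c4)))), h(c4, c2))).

7

depth(g(c4, c4)) = 1 + max(0, 0) = 1
depth(g(c2, g(c4, c4))) = 1 + max(0, 1) = 2
depth(g(c2, c3)) = 1 + max(0, 0) = 1
depth(g(g(c2, c3), c3)) = 1 + max(1, 0) = 2
depth(g(c4, c3)) = 1 + max(0, 0) = 1
depth(h(c4, g(c4, c3))) = 1 + max(0, 1) = 2
depth(g(g(g(c2, c3), c3), h(c4, g(c4, c3)))) = 1 + max(2, 2) = 3
depth(h(c4, c2)) = 1 + max(0, 0) = 1
depth(g(c4, h(c4, c2))) = 1 + max(0, 1) = 2
depth(h(g(g(g(c2, c3), c3), h(c4, g(c4, c3))), g(c4, h(c4, c2)))) = 1 + max(3, 2) = 4
depth(g(c2, c2)) = 1 + max(0, 0) = 1
depth(h(g(c2, c2), c4)) = 1 + max(1, 0) = 2
depth(g(c2, c4)) = 1 + max(0, 0) = 1
depth(h(h(g(c2, c2), c4), g(c2, c4))) = 1 + max(2, 1) = 3
depth(h(c2, c2)) = 1 + max(0, 0) = 1
depth(g(c2, h(c2, c2))) = 1 + max(0, 1) = 2
depth(h(g(c2, h(c2, c2)), c4)) = 1 + max(2, 0) = 3
depth(h(h(h(g(c2, c2), c4), g(c2, c4)), h(g(c2, h(c2, c2)), c4))) = 1 + max(3, 3) = 4
depth(h(h(g(g(g(c2, c3), c3), h(c4, g(c4, c3))), g(c4, h(c4, c2))), h(h(h(g(c2, c2), c4), g(c2, c4)), h(g(c2, h(c2, c2)), c4)))) = 1 + max(4, 4) = 5
depth(h(g(c2, g(c4, c4)), h(h(g(g(g(c2, c3), c3), h(c4, g(c4, c3))), g(c4, h(c4, c2))), h(h(h(g(c2, c2), c4), g(c2, c4)), h(g(c2, h(c2, c2)), c4))))) = 1 + max(2, 5) = 6
depth(g(h(g(c2, g(c4, c4)), h(h(g(g(g(c2, c3), c3), h(c4, g(c4, c3))), g(c4, h(c4, c2))), h(h(h(g(c2, c2), c4), g(c2, c4)), h(g(c2, h(c2, c2)), c4)))), h(c4, c2))) = 1 + max(6, 1) = 7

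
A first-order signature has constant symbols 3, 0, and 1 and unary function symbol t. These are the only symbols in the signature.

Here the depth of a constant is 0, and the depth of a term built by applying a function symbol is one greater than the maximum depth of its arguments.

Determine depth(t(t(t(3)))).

depth(t(3)) = 1 + depth(3) = 1 + 0 = 1
depth(t(t(3))) = 1 + depth(t(3)) = 1 + 1 = 2
depth(t(t(t(3)))) = 1 + depth(t(t(3))) = 1 + 2 = 3

3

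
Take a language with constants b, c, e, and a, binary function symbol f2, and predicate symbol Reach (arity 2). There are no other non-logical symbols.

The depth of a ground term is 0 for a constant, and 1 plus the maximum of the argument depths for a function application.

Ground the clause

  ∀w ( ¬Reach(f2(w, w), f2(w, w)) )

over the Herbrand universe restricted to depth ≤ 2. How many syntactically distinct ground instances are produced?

404

Ground terms of depth ≤ 2:
  Write N_k for the number of ground terms of depth ≤ k. A term of depth ≤ k is either a constant or a function symbol applied to arguments of depth ≤ k−1, so N_k = 4 + N_{k-1}^2.
  N_0 = 4
  N_1 = 4 + 4^2 = 20
  N_2 = 4 + 20^2 = 404
So there are 404 ground terms available for substitution.
The clause has 1 distinct variable (w), which appears in the body. In the free term algebra distinct substitutions yield syntactically distinct ground instances.
Number of ground instances = 404.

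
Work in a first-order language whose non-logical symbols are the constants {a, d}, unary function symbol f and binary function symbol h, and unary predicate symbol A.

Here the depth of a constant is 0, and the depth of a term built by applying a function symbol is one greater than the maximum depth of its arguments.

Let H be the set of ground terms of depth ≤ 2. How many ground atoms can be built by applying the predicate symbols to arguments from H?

First count ground terms of depth ≤ 2.
If N_k denotes the number of depth-≤k ground terms, the 2 constants give N_0 = 2, and each function symbol of arity r contributes N_{k-1}^r new terms at level k: N_k = 2 + N_{k-1} + N_{k-1}^2.
N_0 = 2
N_1 = 2 + 2 + 2^2 = 8
N_2 = 2 + 8 + 8^2 = 74
So |H| = 74.
Each predicate of arity r yields |H|^r ground atoms (one per choice of an r-tuple from H):
  A: 74
Total ground atoms: 74.

74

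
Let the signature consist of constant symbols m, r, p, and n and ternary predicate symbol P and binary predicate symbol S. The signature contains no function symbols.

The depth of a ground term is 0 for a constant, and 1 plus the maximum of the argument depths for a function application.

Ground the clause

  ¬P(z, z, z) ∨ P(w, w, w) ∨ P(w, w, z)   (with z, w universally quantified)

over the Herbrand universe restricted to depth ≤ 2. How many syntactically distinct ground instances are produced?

Ground terms of depth ≤ 2:
  With no function symbols every ground term is a constant, so there are exactly 4 ground terms at every depth bound.
  N_0 = 4
  N_1 = 4
  N_2 = 4
  Explicitly: m, r, p, n.
So there are 4 ground terms available for substitution.
Each of z, w ranges independently over the available ground terms, and distinct assignments produce distinct instances.
Number of ground instances = 4^2 = 16.

16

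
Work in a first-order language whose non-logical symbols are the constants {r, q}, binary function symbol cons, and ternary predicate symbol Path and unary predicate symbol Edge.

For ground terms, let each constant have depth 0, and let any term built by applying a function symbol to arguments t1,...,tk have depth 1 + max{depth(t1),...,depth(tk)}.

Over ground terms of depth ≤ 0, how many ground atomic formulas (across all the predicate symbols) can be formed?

10

First count ground terms of depth ≤ 0.
Let N_k count ground terms of depth at most k. Each non-constant term of depth ≤ k is some function symbol applied to depth-≤(k−1) arguments, giving N_k = 2 + N_{k-1}^2.
N_0 = 2
Explicitly: r, q.
So |H| = 2.
A ground atom is a predicate applied to a tuple of terms from H, so the count is the sum over predicates of |H|^arity:
  Path: 2^3 = 8;  Edge: 2
Total ground atoms: 8 + 2 = 10.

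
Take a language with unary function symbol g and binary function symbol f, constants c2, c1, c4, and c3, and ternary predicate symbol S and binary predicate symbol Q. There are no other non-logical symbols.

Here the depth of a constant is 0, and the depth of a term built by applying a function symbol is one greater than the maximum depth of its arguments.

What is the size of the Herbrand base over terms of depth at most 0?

First count ground terms of depth ≤ 0.
If N_k denotes the number of depth-≤k ground terms, the 4 constants give N_0 = 4, and each function symbol of arity r contributes N_{k-1}^r new terms at level k: N_k = 4 + N_{k-1} + N_{k-1}^2.
N_0 = 4
Explicitly: c2, c1, c4, c3.
So |H| = 4.
Each predicate of arity r yields |H|^r ground atoms (one per choice of an r-tuple from H):
  S: 4^3 = 64;  Q: 4^2 = 16
Total ground atoms: 64 + 16 = 80.

80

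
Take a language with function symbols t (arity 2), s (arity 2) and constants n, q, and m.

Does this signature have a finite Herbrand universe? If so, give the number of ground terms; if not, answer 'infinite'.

The signature has at least one function symbol (t, arity 2) and at least one constant (n).
Iterating t gives infinitely many distinct ground terms: n, t(n, n), t(t(n, n), t(n, n)), ...
So the Herbrand universe is infinite.

infinite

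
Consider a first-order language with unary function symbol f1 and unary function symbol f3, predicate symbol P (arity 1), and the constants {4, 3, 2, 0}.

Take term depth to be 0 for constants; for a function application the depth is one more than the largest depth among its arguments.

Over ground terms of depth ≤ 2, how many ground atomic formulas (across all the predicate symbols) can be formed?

First count ground terms of depth ≤ 2.
Let N_k count ground terms of depth at most k. Each non-constant term of depth ≤ k is some function symbol applied to depth-≤(k−1) arguments, giving N_k = 4 + N_{k-1} + N_{k-1}.
N_0 = 4
N_1 = 4 + 4 + 4 = 12
N_2 = 4 + 12 + 12 = 28
So |H| = 28.
Ground atoms are formed by filling each argument slot of a predicate with a term from H, so an r-ary predicate gives |H|^r atoms:
  P: 28
Total ground atoms: 28.

28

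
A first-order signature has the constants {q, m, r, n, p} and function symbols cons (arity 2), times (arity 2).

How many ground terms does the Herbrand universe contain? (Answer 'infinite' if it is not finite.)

The signature has at least one function symbol (cons, arity 2) and at least one constant (q).
Iterating cons gives infinitely many distinct ground terms: q, cons(q, q), cons(cons(q, q), cons(q, q)), ...
So the Herbrand universe is infinite.

infinite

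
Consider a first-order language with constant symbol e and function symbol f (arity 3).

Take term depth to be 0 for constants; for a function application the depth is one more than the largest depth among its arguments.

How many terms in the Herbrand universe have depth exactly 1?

1

Count level by level. With function symbols f/3, the terms of depth ≤ k are the 1 constant together with each function applied to depth-≤(k−1) tuples, so N_k = 1 + N_{k-1}^3.
N_0 = 1
N_1 = 1 + 1^3 = 2
Terms of depth exactly 1: N_1 − N_0 = 2 − 1 = 1.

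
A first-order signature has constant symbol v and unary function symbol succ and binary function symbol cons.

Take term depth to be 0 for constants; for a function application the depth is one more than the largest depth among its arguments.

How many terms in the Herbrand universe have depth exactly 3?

170

Let N_k = |{terms of depth ≤ k}|. Then N_0 = 1 and N_k = 1 + N_{k-1} + N_{k-1}^2 for k ≥ 1 (one summand per function symbol, arity giving the exponent).
N_0 = 1
N_1 = 1 + 1 + 1^2 = 3
N_2 = 1 + 3 + 3^2 = 13
N_3 = 1 + 13 + 13^2 = 183
Terms of depth exactly 3: N_3 − N_2 = 183 − 13 = 170.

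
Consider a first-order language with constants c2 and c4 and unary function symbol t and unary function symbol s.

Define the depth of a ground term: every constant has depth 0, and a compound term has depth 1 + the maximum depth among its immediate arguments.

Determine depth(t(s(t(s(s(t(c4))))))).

6

depth(t(c4)) = 1 + depth(c4) = 1 + 0 = 1
depth(s(t(c4))) = 1 + depth(t(c4)) = 1 + 1 = 2
depth(s(s(t(c4)))) = 1 + depth(s(t(c4))) = 1 + 2 = 3
depth(t(s(s(t(c4))))) = 1 + depth(s(s(t(c4)))) = 1 + 3 = 4
depth(s(t(s(s(t(c4)))))) = 1 + depth(t(s(s(t(c4))))) = 1 + 4 = 5
depth(t(s(t(s(s(t(c4))))))) = 1 + depth(s(t(s(s(t(c4)))))) = 1 + 5 = 6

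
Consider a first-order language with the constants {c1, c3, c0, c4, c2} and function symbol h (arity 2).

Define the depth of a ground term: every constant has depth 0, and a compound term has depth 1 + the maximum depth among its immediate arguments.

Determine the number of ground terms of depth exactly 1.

25

Let N_k count ground terms of depth at most k. Each non-constant term of depth ≤ k is some function symbol applied to depth-≤(k−1) arguments, giving N_k = 5 + N_{k-1}^2.
N_0 = 5
N_1 = 5 + 5^2 = 30
Terms of depth exactly 1: N_1 − N_0 = 30 − 5 = 25.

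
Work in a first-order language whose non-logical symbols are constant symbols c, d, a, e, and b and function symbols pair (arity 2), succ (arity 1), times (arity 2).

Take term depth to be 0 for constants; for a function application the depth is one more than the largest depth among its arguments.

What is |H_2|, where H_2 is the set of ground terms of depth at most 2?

Let N_k count ground terms of depth at most k. Each non-constant term of depth ≤ k is some function symbol applied to depth-≤(k−1) arguments, giving N_k = 5 + N_{k-1}^2 + N_{k-1} + N_{k-1}^2.
N_0 = 5
N_1 = 5 + 5^2 + 5 + 5^2 = 60
N_2 = 5 + 60^2 + 60 + 60^2 = 7265

7265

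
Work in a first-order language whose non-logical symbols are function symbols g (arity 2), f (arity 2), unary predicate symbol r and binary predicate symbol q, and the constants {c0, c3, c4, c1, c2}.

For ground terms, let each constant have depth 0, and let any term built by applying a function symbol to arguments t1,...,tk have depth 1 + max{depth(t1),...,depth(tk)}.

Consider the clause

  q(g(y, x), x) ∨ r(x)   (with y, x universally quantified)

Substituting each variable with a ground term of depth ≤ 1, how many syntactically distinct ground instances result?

Ground terms of depth ≤ 1:
  If N_k denotes the number of depth-≤k ground terms, the 5 constants give N_0 = 5, and each function symbol of arity r contributes N_{k-1}^r new terms at level k: N_k = 5 + N_{k-1}^2 + N_{k-1}^2.
  N_0 = 5
  N_1 = 5 + 5^2 + 5^2 = 55
So there are 55 ground terms available for substitution.
The clause has 2 distinct variables (y, x), each appearing in the body. In the free term algebra distinct substitutions yield syntactically distinct ground instances.
Number of ground instances = 55^2 = 3025.

3025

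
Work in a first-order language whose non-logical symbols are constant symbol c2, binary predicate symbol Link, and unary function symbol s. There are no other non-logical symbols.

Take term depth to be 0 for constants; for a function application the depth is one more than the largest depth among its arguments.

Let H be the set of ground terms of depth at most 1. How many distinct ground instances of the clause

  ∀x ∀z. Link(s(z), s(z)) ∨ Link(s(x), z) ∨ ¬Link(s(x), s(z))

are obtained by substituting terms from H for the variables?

4

Ground terms of depth ≤ 1:
  Let N_k = |{terms of depth ≤ k}|. Then N_0 = 1 and N_k = 1 + N_{k-1} for k ≥ 1 (one summand per function symbol, arity giving the exponent).
  N_0 = 1
  N_1 = 1 + 1 = 2
  Explicitly: c2, s(c2).
So there are 2 ground terms available for substitution.
Each of x, z ranges independently over the available ground terms, and distinct assignments produce distinct instances.
Number of ground instances = 2^2 = 4.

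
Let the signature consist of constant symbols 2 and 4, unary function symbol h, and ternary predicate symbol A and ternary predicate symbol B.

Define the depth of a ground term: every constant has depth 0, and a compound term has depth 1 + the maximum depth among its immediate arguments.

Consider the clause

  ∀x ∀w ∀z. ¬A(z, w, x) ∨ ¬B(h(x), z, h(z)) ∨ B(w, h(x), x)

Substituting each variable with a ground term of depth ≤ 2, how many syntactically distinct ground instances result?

Ground terms of depth ≤ 2:
  If N_k denotes the number of depth-≤k ground terms, the 2 constants give N_0 = 2, and each function symbol of arity r contributes N_{k-1}^r new terms at level k: N_k = 2 + N_{k-1}.
  N_0 = 2
  N_1 = 2 + 2 = 4
  N_2 = 2 + 4 = 6
  Explicitly: 2, 4, h(2), h(4), h(h(2)), h(h(4)).
So there are 6 ground terms available for substitution.
The clause has 3 distinct variables (x, w, z), each appearing in the body. In the free term algebra distinct substitutions yield syntactically distinct ground instances.
Number of ground instances = 6^3 = 216.

216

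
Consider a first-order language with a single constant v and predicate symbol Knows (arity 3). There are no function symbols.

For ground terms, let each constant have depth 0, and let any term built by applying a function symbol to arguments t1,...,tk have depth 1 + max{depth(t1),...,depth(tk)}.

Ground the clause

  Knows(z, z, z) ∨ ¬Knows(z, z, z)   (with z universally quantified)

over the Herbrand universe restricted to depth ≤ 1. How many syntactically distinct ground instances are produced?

Ground terms of depth ≤ 1:
  With no function symbols every ground term is a constant, so there is exactly 1 ground term at every depth bound.
  N_0 = 1
  N_1 = 1
So there is exactly 1 ground term available for substitution.
There is 1 variable to instantiate (z),  occurring in at least one literal, so different choices give different ground instances.
Number of ground instances = 1.

1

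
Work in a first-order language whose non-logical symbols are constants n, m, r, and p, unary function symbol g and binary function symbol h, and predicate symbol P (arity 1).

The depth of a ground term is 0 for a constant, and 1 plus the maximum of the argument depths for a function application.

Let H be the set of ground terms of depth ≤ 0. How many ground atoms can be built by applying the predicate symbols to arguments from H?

First count ground terms of depth ≤ 0.
If N_k denotes the number of depth-≤k ground terms, the 4 constants give N_0 = 4, and each function symbol of arity r contributes N_{k-1}^r new terms at level k: N_k = 4 + N_{k-1} + N_{k-1}^2.
N_0 = 4
Explicitly: n, m, r, p.
So |H| = 4.
A ground atom is a predicate applied to a tuple of terms from H, so the count is the sum over predicates of |H|^arity:
  P: 4
Total ground atoms: 4.

4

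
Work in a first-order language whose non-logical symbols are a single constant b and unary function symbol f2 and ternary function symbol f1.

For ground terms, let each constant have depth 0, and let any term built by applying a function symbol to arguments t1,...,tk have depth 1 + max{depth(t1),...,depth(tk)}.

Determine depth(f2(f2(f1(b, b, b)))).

3

depth(f1(b, b, b)) = 1 + max(0, 0, 0) = 1
depth(f2(f1(b, b, b))) = 1 + depth(f1(b, b, b)) = 1 + 1 = 2
depth(f2(f2(f1(b, b, b)))) = 1 + depth(f2(f1(b, b, b))) = 1 + 2 = 3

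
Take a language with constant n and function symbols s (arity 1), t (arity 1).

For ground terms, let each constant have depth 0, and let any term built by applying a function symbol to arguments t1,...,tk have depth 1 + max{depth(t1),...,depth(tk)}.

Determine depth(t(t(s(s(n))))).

4

depth(s(n)) = 1 + depth(n) = 1 + 0 = 1
depth(s(s(n))) = 1 + depth(s(n)) = 1 + 1 = 2
depth(t(s(s(n)))) = 1 + depth(s(s(n))) = 1 + 2 = 3
depth(t(t(s(s(n))))) = 1 + depth(t(s(s(n)))) = 1 + 3 = 4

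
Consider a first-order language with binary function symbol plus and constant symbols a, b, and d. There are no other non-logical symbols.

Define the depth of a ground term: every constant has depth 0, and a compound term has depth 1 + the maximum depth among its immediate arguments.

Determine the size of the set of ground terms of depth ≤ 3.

Count level by level. With function symbols plus/2, the terms of depth ≤ k are the 3 constants together with each function applied to depth-≤(k−1) tuples, so N_k = 3 + N_{k-1}^2.
N_0 = 3
N_1 = 3 + 3^2 = 12
N_2 = 3 + 12^2 = 147
N_3 = 3 + 147^2 = 21612

21612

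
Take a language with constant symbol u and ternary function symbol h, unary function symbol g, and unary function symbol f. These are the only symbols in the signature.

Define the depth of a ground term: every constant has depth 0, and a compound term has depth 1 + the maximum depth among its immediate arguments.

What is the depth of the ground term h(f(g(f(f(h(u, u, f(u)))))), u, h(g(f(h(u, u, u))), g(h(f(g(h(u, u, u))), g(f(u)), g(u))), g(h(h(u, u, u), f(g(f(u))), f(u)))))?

7

depth(f(u)) = 1 + depth(u) = 1 + 0 = 1
depth(h(u, u, f(u))) = 1 + max(0, 0, 1) = 2
depth(f(h(u, u, f(u)))) = 1 + depth(h(u, u, f(u))) = 1 + 2 = 3
depth(f(f(h(u, u, f(u))))) = 1 + depth(f(h(u, u, f(u)))) = 1 + 3 = 4
depth(g(f(f(h(u, u, f(u)))))) = 1 + depth(f(f(h(u, u, f(u))))) = 1 + 4 = 5
depth(f(g(f(f(h(u, u, f(u))))))) = 1 + depth(g(f(f(h(u, u, f(u)))))) = 1 + 5 = 6
depth(h(u, u, u)) = 1 + max(0, 0, 0) = 1
depth(f(h(u, u, u))) = 1 + depth(h(u, u, u)) = 1 + 1 = 2
depth(g(f(h(u, u, u)))) = 1 + depth(f(h(u, u, u))) = 1 + 2 = 3
depth(g(h(u, u, u))) = 1 + depth(h(u, u, u)) = 1 + 1 = 2
depth(f(g(h(u, u, u)))) = 1 + depth(g(h(u, u, u))) = 1 + 2 = 3
depth(g(f(u))) = 1 + depth(f(u)) = 1 + 1 = 2
depth(g(u)) = 1 + depth(u) = 1 + 0 = 1
depth(h(f(g(h(u, u, u))), g(f(u)), g(u))) = 1 + max(3, 2, 1) = 4
depth(g(h(f(g(h(u, u, u))), g(f(u)), g(u)))) = 1 + depth(h(f(g(h(u, u, u))), g(f(u)), g(u))) = 1 + 4 = 5
depth(f(g(f(u)))) = 1 + depth(g(f(u))) = 1 + 2 = 3
depth(h(h(u, u, u), f(g(f(u))), f(u))) = 1 + max(1, 3, 1) = 4
depth(g(h(h(u, u, u), f(g(f(u))), f(u)))) = 1 + depth(h(h(u, u, u), f(g(f(u))), f(u))) = 1 + 4 = 5
depth(h(g(f(h(u, u, u))), g(h(f(g(h(u, u, u))), g(f(u)), g(u))), g(h(h(u, u, u), f(g(f(u))), f(u))))) = 1 + max(3, 5, 5) = 6
depth(h(f(g(f(f(h(u, u, f(u)))))), u, h(g(f(h(u, u, u))), g(h(f(g(h(u, u, u))), g(f(u)), g(u))), g(h(h(u, u, u), f(g(f(u))), f(u)))))) = 1 + max(6, 0, 6) = 7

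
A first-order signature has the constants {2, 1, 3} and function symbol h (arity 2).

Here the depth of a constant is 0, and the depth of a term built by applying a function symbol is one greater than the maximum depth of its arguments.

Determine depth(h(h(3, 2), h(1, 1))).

depth(h(3, 2)) = 1 + max(0, 0) = 1
depth(h(1, 1)) = 1 + max(0, 0) = 1
depth(h(h(3, 2), h(1, 1))) = 1 + max(1, 1) = 2

2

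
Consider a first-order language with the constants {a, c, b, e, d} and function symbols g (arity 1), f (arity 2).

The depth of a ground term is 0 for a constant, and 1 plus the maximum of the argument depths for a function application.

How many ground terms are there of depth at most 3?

Write N_k for the number of ground terms of depth ≤ k. A term of depth ≤ k is either a constant or a function symbol applied to arguments of depth ≤ k−1, so N_k = 5 + N_{k-1} + N_{k-1}^2.
N_0 = 5
N_1 = 5 + 5 + 5^2 = 35
N_2 = 5 + 35 + 35^2 = 1265
N_3 = 5 + 1265 + 1265^2 = 1601495

1601495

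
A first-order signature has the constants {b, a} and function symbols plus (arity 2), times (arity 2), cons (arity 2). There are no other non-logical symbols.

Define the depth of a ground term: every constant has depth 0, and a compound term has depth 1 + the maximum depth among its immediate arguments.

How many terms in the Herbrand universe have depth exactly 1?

Let N_k = |{terms of depth ≤ k}|. Then N_0 = 2 and N_k = 2 + N_{k-1}^2 + N_{k-1}^2 + N_{k-1}^2 for k ≥ 1 (one summand per function symbol, arity giving the exponent).
N_0 = 2
N_1 = 2 + 2^2 + 2^2 + 2^2 = 14
Terms of depth exactly 1: N_1 − N_0 = 14 − 2 = 12.

12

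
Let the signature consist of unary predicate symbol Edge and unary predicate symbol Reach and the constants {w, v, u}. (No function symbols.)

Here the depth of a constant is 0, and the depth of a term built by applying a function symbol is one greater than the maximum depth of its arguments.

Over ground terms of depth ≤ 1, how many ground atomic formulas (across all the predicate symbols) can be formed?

First count ground terms of depth ≤ 1.
With no function symbols every ground term is a constant, so there are exactly 3 ground terms at every depth bound.
N_0 = 3
N_1 = 3
Explicitly: w, v, u.
So |H| = 3.
For each predicate symbol, the number of ground atoms is |H| raised to its arity; summing:
  Edge: 3;  Reach: 3
Total ground atoms: 3 + 3 = 6.

6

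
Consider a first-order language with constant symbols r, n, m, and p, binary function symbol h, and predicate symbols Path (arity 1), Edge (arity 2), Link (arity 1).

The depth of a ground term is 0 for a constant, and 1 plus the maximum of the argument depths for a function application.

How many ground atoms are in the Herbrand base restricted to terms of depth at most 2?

First count ground terms of depth ≤ 2.
Write N_k for the number of ground terms of depth ≤ k. A term of depth ≤ k is either a constant or a function symbol applied to arguments of depth ≤ k−1, so N_k = 4 + N_{k-1}^2.
N_0 = 4
N_1 = 4 + 4^2 = 20
N_2 = 4 + 20^2 = 404
So |H| = 404.
For each predicate symbol, the number of ground atoms is |H| raised to its arity; summing:
  Path: 404;  Edge: 404^2 = 163216;  Link: 404
Total ground atoms: 404 + 163216 + 404 = 164024.

164024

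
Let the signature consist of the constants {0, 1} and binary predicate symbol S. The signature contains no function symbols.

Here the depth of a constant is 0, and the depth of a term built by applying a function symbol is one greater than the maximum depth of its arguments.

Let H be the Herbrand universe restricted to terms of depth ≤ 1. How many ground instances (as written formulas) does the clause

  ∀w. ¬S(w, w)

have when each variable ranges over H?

2

Ground terms of depth ≤ 1:
  With no function symbols every ground term is a constant, so there are exactly 2 ground terms at every depth bound.
  N_0 = 2
  N_1 = 2
  Explicitly: 0, 1.
So there are 2 ground terms available for substitution.
The clause has 1 distinct variable (w), which appears in the body. In the free term algebra distinct substitutions yield syntactically distinct ground instances.
Number of ground instances = 2.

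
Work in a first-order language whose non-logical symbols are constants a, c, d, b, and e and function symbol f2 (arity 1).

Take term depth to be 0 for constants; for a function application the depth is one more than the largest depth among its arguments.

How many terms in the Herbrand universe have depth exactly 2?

5

Let N_k count ground terms of depth at most k. Each non-constant term of depth ≤ k is some function symbol applied to depth-≤(k−1) arguments, giving N_k = 5 + N_{k-1}.
N_0 = 5
N_1 = 5 + 5 = 10
N_2 = 5 + 10 = 15
Terms of depth exactly 2: N_2 − N_1 = 15 − 10 = 5.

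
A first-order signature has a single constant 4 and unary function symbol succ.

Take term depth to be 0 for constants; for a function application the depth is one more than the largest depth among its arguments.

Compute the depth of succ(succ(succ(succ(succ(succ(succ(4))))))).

7

depth(succ(4)) = 1 + depth(4) = 1 + 0 = 1
depth(succ(succ(4))) = 1 + depth(succ(4)) = 1 + 1 = 2
depth(succ(succ(succ(4)))) = 1 + depth(succ(succ(4))) = 1 + 2 = 3
depth(succ(succ(succ(succ(4))))) = 1 + depth(succ(succ(succ(4)))) = 1 + 3 = 4
depth(succ(succ(succ(succ(succ(4)))))) = 1 + depth(succ(succ(succ(succ(4))))) = 1 + 4 = 5
depth(succ(succ(succ(succ(succ(succ(4))))))) = 1 + depth(succ(succ(succ(succ(succ(4)))))) = 1 + 5 = 6
depth(succ(succ(succ(succ(succ(succ(succ(4)))))))) = 1 + depth(succ(succ(succ(succ(succ(succ(4))))))) = 1 + 6 = 7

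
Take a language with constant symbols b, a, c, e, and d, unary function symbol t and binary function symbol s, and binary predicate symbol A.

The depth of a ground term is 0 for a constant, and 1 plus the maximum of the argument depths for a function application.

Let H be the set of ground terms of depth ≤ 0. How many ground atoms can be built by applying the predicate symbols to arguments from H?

First count ground terms of depth ≤ 0.
If N_k denotes the number of depth-≤k ground terms, the 5 constants give N_0 = 5, and each function symbol of arity r contributes N_{k-1}^r new terms at level k: N_k = 5 + N_{k-1} + N_{k-1}^2.
N_0 = 5
Explicitly: b, a, c, e, d.
So |H| = 5.
For each predicate symbol, the number of ground atoms is |H| raised to its arity; summing:
  A: 5^2 = 25
Total ground atoms: 25.

25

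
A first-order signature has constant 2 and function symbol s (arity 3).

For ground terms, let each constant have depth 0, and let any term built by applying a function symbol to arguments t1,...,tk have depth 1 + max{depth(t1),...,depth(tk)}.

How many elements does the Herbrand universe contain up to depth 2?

Let N_k = |{terms of depth ≤ k}|. Then N_0 = 1 and N_k = 1 + N_{k-1}^3 for k ≥ 1 (one summand per function symbol, arity giving the exponent).
N_0 = 1
N_1 = 1 + 1^3 = 2
N_2 = 1 + 2^3 = 9
Explicitly: 2, s(2, 2, 2), s(2, 2, s(2, 2, 2)), s(2, s(2, 2, 2), 2), s(2, s(2, 2, 2), s(2, 2, 2)), s(s(2, 2, 2), 2, 2), s(s(2, 2, 2), 2, s(2, 2, 2)), s(s(2, 2, 2), s(2, 2, 2), 2), s(s(2, 2, 2), s(2, 2, 2), s(2, 2, 2)).

9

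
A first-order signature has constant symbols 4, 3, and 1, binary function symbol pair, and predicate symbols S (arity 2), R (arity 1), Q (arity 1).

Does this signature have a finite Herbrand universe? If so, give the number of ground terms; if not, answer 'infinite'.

infinite

The signature has at least one function symbol (pair, arity 2) and at least one constant (4).
Iterating pair gives infinitely many distinct ground terms: 4, pair(4, 4), pair(pair(4, 4), pair(4, 4)), ...
So the Herbrand universe is infinite.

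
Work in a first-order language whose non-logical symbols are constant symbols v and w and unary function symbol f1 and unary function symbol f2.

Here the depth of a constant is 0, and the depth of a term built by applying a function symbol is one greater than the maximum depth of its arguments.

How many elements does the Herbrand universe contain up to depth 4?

Let N_k = |{terms of depth ≤ k}|. Then N_0 = 2 and N_k = 2 + N_{k-1} + N_{k-1} for k ≥ 1 (one summand per function symbol, arity giving the exponent).
N_0 = 2
N_1 = 2 + 2 + 2 = 6
N_2 = 2 + 6 + 6 = 14
N_3 = 2 + 14 + 14 = 30
N_4 = 2 + 30 + 30 = 62

62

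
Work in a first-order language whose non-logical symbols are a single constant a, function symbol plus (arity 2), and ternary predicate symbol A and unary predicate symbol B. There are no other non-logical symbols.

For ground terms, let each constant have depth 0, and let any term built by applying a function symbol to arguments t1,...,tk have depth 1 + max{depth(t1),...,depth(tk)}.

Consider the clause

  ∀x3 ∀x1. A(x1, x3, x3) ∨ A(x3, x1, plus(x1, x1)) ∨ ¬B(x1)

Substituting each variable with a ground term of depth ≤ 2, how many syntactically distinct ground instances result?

Ground terms of depth ≤ 2:
  If N_k denotes the number of depth-≤k ground terms, the 1 constant gives N_0 = 1, and each function symbol of arity r contributes N_{k-1}^r new terms at level k: N_k = 1 + N_{k-1}^2.
  N_0 = 1
  N_1 = 1 + 1^2 = 2
  N_2 = 1 + 2^2 = 5
So there are 5 ground terms available for substitution.
The body mentions every one of the 2 quantified variables; since ground terms form a free algebra, no two substitutions collapse to the same formula.
Number of ground instances = 5^2 = 25.

25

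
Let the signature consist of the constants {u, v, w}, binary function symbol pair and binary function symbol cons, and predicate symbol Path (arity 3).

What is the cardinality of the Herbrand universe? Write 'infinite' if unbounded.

The signature has at least one function symbol (pair, arity 2) and at least one constant (u).
Iterating pair gives infinitely many distinct ground terms: u, pair(u, u), pair(pair(u, u), pair(u, u)), ...
So the Herbrand universe is infinite.

infinite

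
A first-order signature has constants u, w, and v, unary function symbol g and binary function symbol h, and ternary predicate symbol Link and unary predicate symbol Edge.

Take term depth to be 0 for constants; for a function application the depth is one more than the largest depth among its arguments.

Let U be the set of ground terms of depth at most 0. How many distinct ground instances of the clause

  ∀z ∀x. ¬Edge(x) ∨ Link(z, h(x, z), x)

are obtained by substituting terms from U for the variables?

Ground terms of depth ≤ 0:
  Let N_k = |{terms of depth ≤ k}|. Then N_0 = 3 and N_k = 3 + N_{k-1} + N_{k-1}^2 for k ≥ 1 (one summand per function symbol, arity giving the exponent).
  N_0 = 3
  Explicitly: u, w, v.
So there are 3 ground terms available for substitution.
Each of z, x ranges independently over the available ground terms, and distinct assignments produce distinct instances.
Number of ground instances = 3^2 = 9.

9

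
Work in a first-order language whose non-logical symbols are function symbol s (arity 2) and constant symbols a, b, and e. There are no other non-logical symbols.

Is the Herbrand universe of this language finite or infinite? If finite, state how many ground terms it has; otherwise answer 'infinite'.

infinite

The signature has at least one function symbol (s, arity 2) and at least one constant (a).
Iterating s gives infinitely many distinct ground terms: a, s(a, a), s(s(a, a), s(a, a)), ...
So the Herbrand universe is infinite.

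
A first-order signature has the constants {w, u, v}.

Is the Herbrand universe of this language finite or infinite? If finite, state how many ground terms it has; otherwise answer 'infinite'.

There are no function symbols, so every ground term is one of the 3 constants.
The Herbrand universe is {w, u, v}, which is finite with 3 elements.

3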